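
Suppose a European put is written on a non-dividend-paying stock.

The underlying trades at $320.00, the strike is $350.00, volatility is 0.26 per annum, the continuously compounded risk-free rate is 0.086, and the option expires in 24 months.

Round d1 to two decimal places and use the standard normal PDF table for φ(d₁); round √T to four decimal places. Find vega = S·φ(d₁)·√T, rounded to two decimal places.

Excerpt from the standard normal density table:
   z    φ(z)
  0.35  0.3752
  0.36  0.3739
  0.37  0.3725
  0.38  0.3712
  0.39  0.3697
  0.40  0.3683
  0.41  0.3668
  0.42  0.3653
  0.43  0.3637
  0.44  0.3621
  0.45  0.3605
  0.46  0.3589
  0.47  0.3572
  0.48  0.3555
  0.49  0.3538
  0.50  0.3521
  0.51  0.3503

165.99

T = 2;  σ√T = 0.3677
d₁ = [ln(320/350) + (0.086 + 0.26²/2)·2] / 0.3677 = [-0.0896 + 0.2396] / 0.3677 = 0.4079 ⇒ 0.41
√T = √2 = 1.4142
φ(d₁) = φ(0.41) = 0.3668
vega = S·φ(d₁)·√T = 320·0.3668·1.4142 = 165.9931
(The call has the same vega.)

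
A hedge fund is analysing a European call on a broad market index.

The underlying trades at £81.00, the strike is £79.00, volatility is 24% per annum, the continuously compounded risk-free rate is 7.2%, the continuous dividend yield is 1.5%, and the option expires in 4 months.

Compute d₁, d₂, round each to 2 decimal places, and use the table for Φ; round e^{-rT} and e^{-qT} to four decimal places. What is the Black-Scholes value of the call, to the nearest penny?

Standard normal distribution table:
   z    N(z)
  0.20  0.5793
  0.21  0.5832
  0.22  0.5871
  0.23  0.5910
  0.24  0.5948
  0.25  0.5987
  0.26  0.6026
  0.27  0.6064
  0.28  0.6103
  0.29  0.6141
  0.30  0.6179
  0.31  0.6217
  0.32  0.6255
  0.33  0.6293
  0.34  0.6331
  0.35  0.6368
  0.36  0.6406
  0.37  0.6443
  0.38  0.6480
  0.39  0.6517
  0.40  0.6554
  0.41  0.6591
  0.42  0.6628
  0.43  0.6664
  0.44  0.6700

σ√T = 0.24·√0.3333 = 0.1386
ln(S/K) + (r − q + σ²/2)T = ln(81/79) + (0.072 − 0.015 + 0.24²/2)·0.3333 = 0.0250 + 0.0286 = 0.0536
d₁ = 0.0536 / 0.1386 = 0.3868 ⇒ 0.39
d₂ = d₁ − σ√T = 0.3868 − 0.1386 = 0.2483 ⇒ 0.25
e^(−qT) = e^(−0.015·0.3333) = 0.9950;  e^(−rT) = e^(−0.072·0.3333) = 0.9763
C = 81·0.9950·N(0.39) − 79·0.9763·N(0.25) = 81·0.9950·0.6517 − 79·0.9763·0.5987 = 52.5238 − 46.1764 = 6.3474

£6.35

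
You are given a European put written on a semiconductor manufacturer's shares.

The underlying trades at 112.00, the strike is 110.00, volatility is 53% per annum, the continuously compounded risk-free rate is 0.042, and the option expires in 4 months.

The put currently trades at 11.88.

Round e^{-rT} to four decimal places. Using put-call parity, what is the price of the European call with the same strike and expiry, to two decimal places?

exp(−rT) = exp(−0.042·0.3333) = 0.9861
Put-call parity: C − P = S − K·e^(−rT) = 112 − 110·0.9861 = 112 − 108.4710 = 3.5290
C = P + (C − P) = 11.88 + (3.5290) = 15.4090

15.41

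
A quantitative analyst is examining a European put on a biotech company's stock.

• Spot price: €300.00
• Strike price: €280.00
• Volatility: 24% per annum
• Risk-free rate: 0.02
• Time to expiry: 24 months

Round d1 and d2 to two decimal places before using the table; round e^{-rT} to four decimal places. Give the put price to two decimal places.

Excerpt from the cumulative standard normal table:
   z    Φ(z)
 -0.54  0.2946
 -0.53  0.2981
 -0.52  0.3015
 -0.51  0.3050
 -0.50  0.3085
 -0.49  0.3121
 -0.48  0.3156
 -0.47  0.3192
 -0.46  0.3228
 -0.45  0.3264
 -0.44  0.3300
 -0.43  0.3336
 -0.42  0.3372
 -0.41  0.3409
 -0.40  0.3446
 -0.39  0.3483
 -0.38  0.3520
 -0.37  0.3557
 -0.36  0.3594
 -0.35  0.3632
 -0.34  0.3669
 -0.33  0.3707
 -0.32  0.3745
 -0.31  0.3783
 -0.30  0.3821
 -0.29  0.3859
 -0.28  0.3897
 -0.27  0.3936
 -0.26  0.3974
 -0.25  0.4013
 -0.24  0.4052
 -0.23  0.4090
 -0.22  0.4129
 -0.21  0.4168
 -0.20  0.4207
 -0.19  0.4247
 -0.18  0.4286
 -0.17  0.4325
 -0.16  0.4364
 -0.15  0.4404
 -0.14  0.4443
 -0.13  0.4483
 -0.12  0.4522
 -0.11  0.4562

T = 2;  σ√T = 0.3394
d₁ = [ln(300/280) + (0.02 + ½·0.24²)·2] / (σ√T) = (0.0690 + 0.0976) / 0.3394 = 0.4908 → 0.49
d₂ = 0.4908 − 0.3394 = 0.1514 → 0.15
e^(−rT) = e^(−0.02·2) = 0.9608
N(−d₂) = N(-0.15) = 0.4404;  N(−d₁) = N(-0.49) = 0.3121
P = 280·0.9608·0.4404 − 300·0.3121 = 118.4782 − 93.6300 = 24.8482

€24.85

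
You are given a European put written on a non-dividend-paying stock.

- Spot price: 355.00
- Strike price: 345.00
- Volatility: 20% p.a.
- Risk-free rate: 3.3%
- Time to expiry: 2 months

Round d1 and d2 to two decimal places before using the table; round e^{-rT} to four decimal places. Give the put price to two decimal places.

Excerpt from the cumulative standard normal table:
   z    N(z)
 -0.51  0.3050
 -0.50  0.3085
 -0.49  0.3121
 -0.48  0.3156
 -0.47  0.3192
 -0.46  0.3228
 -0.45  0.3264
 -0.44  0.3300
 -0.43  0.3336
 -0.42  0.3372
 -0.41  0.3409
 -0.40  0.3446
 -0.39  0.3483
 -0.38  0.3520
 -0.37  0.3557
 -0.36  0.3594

σ√T = 0.2·√0.1667 = 0.0816
d₁ = [ln(355/345) + (0.033 + ½·0.2²)·0.1667] / (σ√T) = (0.0286 + 0.0088) / 0.0816 = 0.4581 which rounds to 0.46
d₂ = 0.4581 − 0.0816 = 0.3765 which rounds to 0.38
e^(−rT) = e^(−0.033·0.1667) = 0.9945
N(−d₂) = N(-0.38) = 0.3520;  N(−d₁) = N(-0.46) = 0.3228
P = 345·0.9945·0.3520 − 355·0.3228 = 120.7721 − 114.5940 = 6.1781

6.18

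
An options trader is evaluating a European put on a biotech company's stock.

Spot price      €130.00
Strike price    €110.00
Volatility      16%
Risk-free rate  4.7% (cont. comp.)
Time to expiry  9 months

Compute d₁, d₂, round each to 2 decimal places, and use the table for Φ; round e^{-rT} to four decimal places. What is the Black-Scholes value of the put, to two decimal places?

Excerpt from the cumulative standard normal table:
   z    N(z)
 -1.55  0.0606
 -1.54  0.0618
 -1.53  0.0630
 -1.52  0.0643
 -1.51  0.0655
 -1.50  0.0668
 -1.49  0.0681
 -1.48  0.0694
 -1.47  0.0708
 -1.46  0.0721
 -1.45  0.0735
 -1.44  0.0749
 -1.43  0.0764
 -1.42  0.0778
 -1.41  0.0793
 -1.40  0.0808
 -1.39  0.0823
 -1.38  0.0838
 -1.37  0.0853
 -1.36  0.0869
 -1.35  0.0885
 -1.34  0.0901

T = 0.75;  σ√T = 0.1386
ln(S/K) + (r + σ²/2)T = ln(130/110) + (0.047 + 0.16²/2)·0.75 = 0.1671 + 0.0449 = 0.2119
d₁ = 0.2119 / 0.1386 = 1.5293 ⇒ 1.53
d₂ = d₁ − σ√T = 1.5293 − 0.1386 = 1.3907 ⇒ 1.39
e^(−rT) = e^(−0.047·0.75) = 0.9654
N(−d₂) = N(-1.39) = 0.0823;  N(−d₁) = N(-1.53) = 0.0630
P = 110·0.9654·0.0823 − 130·0.0630 = 8.7398 − 8.1900 = 0.5498

€0.55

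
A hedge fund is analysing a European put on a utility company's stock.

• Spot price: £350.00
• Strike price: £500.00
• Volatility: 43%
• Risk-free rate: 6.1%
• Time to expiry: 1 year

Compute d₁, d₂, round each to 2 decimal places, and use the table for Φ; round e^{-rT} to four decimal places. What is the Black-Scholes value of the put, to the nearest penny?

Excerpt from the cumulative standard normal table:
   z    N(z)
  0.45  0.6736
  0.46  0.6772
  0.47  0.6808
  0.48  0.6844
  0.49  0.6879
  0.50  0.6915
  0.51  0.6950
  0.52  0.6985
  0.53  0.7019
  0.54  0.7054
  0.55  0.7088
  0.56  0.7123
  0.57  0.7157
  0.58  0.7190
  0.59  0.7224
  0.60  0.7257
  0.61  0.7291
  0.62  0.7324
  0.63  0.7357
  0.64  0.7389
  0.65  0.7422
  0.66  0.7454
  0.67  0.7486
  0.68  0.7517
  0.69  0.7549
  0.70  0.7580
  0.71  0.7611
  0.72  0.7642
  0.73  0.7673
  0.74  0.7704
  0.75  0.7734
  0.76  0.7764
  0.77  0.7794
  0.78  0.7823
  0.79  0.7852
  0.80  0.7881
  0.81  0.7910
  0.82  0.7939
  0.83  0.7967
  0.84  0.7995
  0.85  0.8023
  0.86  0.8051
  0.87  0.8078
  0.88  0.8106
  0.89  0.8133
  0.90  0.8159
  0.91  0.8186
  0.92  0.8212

T = 1;  σ√T = 0.4300
d₁ = [ln(350/500) + (0.061 + 0.43²/2)·1] / 0.4300 = [-0.3567 + 0.1534] / 0.4300 = -0.4726 which rounds to -0.47
d₂ = d₁ − σ√T = -0.4726 − 0.4300 = -0.9026 which rounds to -0.90
exp(−rT) = exp(−0.061·1) = 0.9408
P = 500·0.9408·N(0.90) − 350·N(0.47) = 500·0.9408·0.8159 − 350·0.6808 = 383.7994 − 238.2800 = 145.5194

£145.52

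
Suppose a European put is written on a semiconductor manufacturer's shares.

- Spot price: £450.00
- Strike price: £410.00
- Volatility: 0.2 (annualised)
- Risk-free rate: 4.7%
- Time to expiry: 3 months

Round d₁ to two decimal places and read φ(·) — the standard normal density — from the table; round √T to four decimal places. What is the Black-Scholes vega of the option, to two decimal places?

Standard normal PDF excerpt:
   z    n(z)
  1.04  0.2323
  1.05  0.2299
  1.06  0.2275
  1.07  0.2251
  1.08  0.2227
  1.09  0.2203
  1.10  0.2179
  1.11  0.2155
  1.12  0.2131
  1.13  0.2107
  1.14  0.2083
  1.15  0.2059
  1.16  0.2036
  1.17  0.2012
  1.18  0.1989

49.03

σ√T = 0.2·√0.25 = 0.1000
d₁ = [ln(450/410) + (0.047 + 0.2²/2)·0.25] / 0.1000 = [0.0931 + 0.0168] / 0.1000 = 1.0984 which rounds to 1.10
√T = √0.25 = 0.5000
φ(d₁) = φ(1.10) = 0.2179
vega = S·φ(d₁)·√T = 450·0.2179·0.5000 = 49.0275
(The call has the same vega.)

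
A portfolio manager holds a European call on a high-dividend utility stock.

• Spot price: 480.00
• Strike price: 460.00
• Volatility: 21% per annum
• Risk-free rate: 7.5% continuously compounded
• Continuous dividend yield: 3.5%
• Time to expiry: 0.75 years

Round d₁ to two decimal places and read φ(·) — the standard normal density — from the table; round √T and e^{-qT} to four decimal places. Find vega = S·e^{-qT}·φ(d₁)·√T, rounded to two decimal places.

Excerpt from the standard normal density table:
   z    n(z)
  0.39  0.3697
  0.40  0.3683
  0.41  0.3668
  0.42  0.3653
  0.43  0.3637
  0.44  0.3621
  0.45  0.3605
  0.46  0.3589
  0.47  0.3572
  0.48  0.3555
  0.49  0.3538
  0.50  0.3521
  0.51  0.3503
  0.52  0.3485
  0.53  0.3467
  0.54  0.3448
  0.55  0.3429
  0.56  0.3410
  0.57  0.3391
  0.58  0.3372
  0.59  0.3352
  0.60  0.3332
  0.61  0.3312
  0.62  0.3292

143.26

σ√T = 0.21 × 0.8660 = 0.1819
d₁ = [ln(480/460) + (0.075 − 0.035 + 0.21²/2)·0.75] / 0.1819 = [0.0426 + 0.0465] / 0.1819 = 0.4899 which rounds to 0.49
√T = √0.75 = 0.8660
φ(d₁) = φ(0.49) = 0.3538
e^(−qT) = e^(−0.035·0.75) = 0.9741
vega = S·e^(−qT)·φ(d₁)·√T = 480·0.9741·0.3538·0.8660 = 143.2585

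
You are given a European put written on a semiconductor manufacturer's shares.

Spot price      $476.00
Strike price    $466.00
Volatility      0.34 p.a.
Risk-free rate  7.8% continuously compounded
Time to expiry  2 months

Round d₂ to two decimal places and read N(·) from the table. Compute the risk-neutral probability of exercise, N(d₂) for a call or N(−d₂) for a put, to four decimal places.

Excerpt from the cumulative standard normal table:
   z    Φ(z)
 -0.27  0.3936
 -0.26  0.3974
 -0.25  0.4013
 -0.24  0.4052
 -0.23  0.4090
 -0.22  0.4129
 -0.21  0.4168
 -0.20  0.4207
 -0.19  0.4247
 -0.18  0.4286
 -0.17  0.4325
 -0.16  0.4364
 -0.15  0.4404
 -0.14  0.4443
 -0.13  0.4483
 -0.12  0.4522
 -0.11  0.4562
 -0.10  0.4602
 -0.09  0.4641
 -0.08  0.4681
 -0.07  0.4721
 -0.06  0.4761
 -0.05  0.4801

σ√T = 0.34·√0.1667 = 0.1388
d₁ = [ln(476/466) + (0.078 + ½·0.34²)·0.1667] / (σ√T) = (0.0212 + 0.0226) / 0.1388 = 0.3160 ⇒ 0.32
d₂ = 0.3160 − 0.1388 = 0.1772 ⇒ 0.18
Pr(exercise) under Q = N(−d₂) = N(-0.18) = 0.4286

0.4286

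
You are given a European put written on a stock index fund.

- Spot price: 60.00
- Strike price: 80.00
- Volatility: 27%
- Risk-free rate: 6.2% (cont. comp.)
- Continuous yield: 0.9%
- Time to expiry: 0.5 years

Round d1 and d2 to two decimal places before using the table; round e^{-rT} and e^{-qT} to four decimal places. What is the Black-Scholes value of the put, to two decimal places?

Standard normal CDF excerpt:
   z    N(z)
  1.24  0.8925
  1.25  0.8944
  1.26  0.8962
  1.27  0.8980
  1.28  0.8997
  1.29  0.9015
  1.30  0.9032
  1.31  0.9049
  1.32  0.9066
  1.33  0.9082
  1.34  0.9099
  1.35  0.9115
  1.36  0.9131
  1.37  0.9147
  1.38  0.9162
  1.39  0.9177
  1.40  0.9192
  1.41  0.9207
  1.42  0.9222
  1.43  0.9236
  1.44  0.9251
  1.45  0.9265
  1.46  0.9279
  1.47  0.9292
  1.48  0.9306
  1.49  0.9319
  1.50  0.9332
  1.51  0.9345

18.33

σ√T = 0.27 × 0.7071 = 0.1909
d₁ = [ln(60/80) + (0.062 − 0.009 + ½·0.27²)·0.5] / (σ√T) = (-0.2877 + 0.0447) / 0.1909 = -1.2726 ⇒ -1.27
d₂ = -1.2726 − 0.1909 = -1.4635 ⇒ -1.46
e^(−qT) = e^(−0.009·0.5) = 0.9955;  e^(−rT) = e^(−0.062·0.5) = 0.9695
N(−d₂) = N(1.46) = 0.9279;  N(−d₁) = N(1.27) = 0.8980
P = 80·0.9695·0.9279 − 60·0.9955·0.8980 = 71.9679 − 53.6375 = 18.3304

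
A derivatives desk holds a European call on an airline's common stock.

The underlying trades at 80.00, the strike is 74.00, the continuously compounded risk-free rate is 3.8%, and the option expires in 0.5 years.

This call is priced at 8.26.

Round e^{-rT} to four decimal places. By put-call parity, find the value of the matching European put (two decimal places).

0.87

exp(−rT) = exp(−0.038·0.5) = 0.9812
Put-call parity: C − P = S − K·e^(−rT) = 80 − 74·0.9812 = 80 − 72.6088 = 7.3912
P = C − (C − P) = 8.26 − (7.3912) = 0.8688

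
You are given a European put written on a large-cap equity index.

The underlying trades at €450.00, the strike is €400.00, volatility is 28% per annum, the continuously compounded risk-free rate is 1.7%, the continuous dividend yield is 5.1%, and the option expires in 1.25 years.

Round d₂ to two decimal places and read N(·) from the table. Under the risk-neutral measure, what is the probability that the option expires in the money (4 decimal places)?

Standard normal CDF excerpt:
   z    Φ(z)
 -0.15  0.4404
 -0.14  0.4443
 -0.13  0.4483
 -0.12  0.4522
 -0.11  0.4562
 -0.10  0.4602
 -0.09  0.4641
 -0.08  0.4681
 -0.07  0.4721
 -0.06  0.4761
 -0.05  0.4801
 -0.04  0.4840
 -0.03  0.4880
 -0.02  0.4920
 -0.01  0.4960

σ√T = 0.28 × 1.1180 = 0.3130
d₁ = [ln(450/400) + (0.017 − 0.051 + 0.28²/2)·1.25] / 0.3130 = [0.1178 + 0.0065] / 0.3130 = 0.3970 → 0.40
d₂ = d₁ − σ√T = 0.3970 − 0.3130 = 0.0840 → 0.08
Pr(exercise) under Q = N(−d₂) = N(-0.08) = 0.4681

0.4681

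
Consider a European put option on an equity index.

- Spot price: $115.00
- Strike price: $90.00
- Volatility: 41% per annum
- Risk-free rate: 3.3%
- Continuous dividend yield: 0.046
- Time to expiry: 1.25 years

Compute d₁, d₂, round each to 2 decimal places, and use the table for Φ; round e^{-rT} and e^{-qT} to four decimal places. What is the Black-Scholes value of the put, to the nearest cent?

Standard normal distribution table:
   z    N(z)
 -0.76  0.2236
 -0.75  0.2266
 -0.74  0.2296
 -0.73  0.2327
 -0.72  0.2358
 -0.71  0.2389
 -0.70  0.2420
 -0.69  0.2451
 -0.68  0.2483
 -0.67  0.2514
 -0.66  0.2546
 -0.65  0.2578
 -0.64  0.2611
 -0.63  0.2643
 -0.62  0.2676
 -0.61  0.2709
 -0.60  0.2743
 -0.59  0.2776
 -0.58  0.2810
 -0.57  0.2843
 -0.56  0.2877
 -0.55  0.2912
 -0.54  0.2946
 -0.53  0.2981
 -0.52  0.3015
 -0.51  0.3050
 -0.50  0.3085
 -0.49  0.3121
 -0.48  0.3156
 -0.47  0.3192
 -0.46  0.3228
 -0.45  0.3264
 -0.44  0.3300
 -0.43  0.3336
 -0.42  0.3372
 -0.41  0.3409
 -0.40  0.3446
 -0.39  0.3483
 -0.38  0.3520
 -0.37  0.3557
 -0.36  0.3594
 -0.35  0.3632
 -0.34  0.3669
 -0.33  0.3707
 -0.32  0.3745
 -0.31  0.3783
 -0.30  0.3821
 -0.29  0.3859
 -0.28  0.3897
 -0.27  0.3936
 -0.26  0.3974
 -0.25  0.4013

σ√T = 0.41 × 1.1180 = 0.4584
d₁ = [ln(115/90) + (0.033 − 0.046 + 0.41²/2)·1.25] / 0.4584 = [0.2451 + 0.0888] / 0.4584 = 0.7285 which rounds to 0.73
d₂ = d₁ − σ√T = 0.7285 − 0.4584 = 0.2701 which rounds to 0.27
e^(−qT) = e^(−0.046·1.25) = 0.9441;  e^(−rT) = e^(−0.033·1.25) = 0.9596
N(−d₂) = N(-0.27) = 0.3936;  N(−d₁) = N(-0.73) = 0.2327
P = 90·0.9596·0.3936 − 115·0.9441·0.2327 = 33.9929 − 25.2646 = 8.7283

$8.73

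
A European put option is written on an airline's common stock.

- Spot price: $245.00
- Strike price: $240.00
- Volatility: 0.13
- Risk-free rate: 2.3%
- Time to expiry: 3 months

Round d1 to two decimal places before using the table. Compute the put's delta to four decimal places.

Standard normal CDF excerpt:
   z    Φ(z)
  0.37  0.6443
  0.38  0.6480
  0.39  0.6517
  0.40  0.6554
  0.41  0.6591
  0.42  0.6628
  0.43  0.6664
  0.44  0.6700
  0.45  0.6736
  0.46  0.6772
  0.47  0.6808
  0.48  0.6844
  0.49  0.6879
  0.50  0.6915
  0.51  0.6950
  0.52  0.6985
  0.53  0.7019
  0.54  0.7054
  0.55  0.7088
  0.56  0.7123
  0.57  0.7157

T = 0.25;  σ√T = 0.0650
d₁ = [ln(245/240) + (0.023 + 0.13²/2)·0.25] / 0.0650 = [0.0206 + 0.0079] / 0.0650 = 0.4382 ≈ 0.44
N(d₁) = N(0.44) = 0.6700
Δ_put = N(d₁) − 1 = 0.6700 − 1 = -0.3300

-0.3300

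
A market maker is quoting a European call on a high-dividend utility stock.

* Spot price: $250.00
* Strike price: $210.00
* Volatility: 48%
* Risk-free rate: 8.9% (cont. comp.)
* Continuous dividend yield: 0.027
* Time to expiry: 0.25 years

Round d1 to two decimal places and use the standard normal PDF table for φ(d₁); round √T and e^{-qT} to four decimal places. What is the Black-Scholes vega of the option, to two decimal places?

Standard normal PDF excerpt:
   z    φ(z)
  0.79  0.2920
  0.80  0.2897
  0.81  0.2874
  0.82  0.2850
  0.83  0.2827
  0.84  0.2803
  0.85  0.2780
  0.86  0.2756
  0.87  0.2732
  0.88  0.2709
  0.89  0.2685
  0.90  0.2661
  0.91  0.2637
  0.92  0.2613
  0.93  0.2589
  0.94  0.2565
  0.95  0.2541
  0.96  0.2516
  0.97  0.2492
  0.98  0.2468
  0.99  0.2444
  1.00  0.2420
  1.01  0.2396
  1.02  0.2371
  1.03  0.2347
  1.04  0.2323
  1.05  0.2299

32.74

σ√T = 0.48 × 0.5000 = 0.2400
ln(S/K) + (r − q + σ²/2)T = ln(250/210) + (0.089 − 0.027 + 0.48²/2)·0.25 = 0.1744 + 0.0443 = 0.2187
d₁ = 0.2187 / 0.2400 = 0.9111 ⇒ 0.91
√T = √0.25 = 0.5000
φ(d₁) = φ(0.91) = 0.2637
exp(−qT) = exp(−0.027·0.25) = 0.9933
vega = S·exp(−qT)·φ(d₁)·√T = 250·0.9933·0.2637·0.5000 = 32.7417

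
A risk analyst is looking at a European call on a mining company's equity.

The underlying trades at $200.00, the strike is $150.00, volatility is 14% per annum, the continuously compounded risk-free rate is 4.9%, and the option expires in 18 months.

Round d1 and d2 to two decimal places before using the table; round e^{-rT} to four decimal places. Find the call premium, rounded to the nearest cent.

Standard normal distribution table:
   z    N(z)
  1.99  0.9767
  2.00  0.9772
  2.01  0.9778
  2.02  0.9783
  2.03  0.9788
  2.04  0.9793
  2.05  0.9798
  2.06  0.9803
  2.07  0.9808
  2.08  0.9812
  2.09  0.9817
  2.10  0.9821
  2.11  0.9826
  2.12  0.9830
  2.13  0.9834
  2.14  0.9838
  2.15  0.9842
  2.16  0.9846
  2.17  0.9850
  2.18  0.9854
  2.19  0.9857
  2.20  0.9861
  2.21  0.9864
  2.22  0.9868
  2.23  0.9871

$60.80

σ√T = 0.14·√1.5 = 0.1715
ln(S/K) + (r + σ²/2)T = ln(200/150) + (0.049 + 0.14²/2)·1.5 = 0.2877 + 0.0882 = 0.3759
d₁ = 0.3759 / 0.1715 = 2.1922 → 2.19
d₂ = d₁ − σ√T = 2.1922 − 0.1715 = 2.0207 → 2.02
exp(−rT) = exp(−0.049·1.5) = 0.9291
C = 200·N(2.19) − 150·0.9291·N(2.02) = 200·0.9857 − 150·0.9291·0.9783 = 197.1400 − 136.3408 = 60.7992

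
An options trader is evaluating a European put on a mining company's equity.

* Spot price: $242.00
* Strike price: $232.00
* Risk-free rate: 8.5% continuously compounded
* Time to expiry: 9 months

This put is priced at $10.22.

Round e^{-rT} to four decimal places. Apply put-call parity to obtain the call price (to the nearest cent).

$34.56

exp(−rT) = exp(−0.085·0.75) = 0.9382
Put-call parity: C − P = S − K·e^(−rT) = 242 − 232·0.9382 = 242 − 217.6624 = 24.3376
C = P + (C − P) = 10.22 + (24.3376) = 34.5576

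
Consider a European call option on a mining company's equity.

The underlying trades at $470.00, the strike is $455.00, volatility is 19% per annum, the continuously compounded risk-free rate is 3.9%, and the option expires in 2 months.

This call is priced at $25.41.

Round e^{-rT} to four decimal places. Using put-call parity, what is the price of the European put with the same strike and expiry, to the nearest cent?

$7.45

e^(−rT) = e^(−0.039·0.1667) = 0.9935
Put-call parity: C − P = S − K·e^(−rT) = 470 − 455·0.9935 = 470 − 452.0425 = 17.9575
P = C − (C − P) = 25.41 − (17.9575) = 7.4525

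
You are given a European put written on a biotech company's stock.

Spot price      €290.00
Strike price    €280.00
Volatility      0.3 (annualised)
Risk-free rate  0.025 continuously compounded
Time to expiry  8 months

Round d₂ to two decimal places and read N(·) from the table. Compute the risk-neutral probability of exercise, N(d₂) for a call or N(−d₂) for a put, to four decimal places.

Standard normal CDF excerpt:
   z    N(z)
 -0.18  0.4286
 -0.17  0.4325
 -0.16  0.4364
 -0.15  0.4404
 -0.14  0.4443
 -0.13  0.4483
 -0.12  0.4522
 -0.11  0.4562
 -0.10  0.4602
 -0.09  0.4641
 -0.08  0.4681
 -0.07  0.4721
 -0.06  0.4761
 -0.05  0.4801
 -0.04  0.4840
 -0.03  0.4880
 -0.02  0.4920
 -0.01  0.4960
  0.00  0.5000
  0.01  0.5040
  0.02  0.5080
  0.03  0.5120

σ√T = 0.3·√0.6667 = 0.2449
d₁ = [ln(290/280) + (0.025 + 0.3²/2)·0.6667] / 0.2449 = [0.0351 + 0.0467] / 0.2449 = 0.3338 ≈ 0.33
d₂ = d₁ − σ√T = 0.3338 − 0.2449 = 0.0888 ≈ 0.09
Risk-neutral Pr[S_T < K] = N(−d₂) = N(-0.09) = 0.4641

0.4641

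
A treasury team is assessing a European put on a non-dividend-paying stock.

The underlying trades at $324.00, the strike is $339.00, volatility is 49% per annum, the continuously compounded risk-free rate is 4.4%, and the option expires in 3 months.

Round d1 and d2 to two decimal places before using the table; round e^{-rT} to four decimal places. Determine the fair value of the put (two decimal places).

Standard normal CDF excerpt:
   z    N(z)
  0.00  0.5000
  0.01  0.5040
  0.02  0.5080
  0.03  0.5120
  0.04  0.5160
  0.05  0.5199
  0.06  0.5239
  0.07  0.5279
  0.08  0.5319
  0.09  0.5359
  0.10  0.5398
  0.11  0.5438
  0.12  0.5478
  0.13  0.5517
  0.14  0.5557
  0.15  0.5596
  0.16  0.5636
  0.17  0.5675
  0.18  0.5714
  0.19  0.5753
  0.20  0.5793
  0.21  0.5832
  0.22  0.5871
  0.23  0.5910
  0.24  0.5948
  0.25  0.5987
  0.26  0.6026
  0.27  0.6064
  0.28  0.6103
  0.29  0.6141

T = 0.25;  σ√T = 0.2450
d₁ = [ln(324/339) + (0.044 + 0.49²/2)·0.25] / 0.2450 = [-0.0453 + 0.0410] / 0.2450 = -0.0173 ≈ -0.02
d₂ = d₁ − σ√T = -0.0173 − 0.2450 = -0.2623 ≈ -0.26
e^(−rT) = e^(−0.044·0.25) = 0.9891
N(−d₂) = N(0.26) = 0.6026;  N(−d₁) = N(0.02) = 0.5080
P = 339·0.9891·0.6026 − 324·0.5080 = 202.0547 − 164.5920 = 37.4627

$37.46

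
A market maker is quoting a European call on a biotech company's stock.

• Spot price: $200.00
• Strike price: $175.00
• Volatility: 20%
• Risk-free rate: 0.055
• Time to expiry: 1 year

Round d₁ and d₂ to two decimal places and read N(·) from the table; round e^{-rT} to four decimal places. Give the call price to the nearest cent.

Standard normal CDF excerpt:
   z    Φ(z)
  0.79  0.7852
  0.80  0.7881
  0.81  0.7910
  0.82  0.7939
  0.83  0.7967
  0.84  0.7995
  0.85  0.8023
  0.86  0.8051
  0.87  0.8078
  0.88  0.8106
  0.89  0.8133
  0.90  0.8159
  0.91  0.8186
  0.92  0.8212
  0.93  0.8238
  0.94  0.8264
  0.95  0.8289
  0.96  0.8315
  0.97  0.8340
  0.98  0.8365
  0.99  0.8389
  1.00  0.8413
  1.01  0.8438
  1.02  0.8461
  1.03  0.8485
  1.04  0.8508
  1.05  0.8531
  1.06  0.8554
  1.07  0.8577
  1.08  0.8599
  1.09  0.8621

σ√T = 0.2·√1 = 0.2000
d₁ = [ln(200/175) + (0.055 + ½·0.2²)·1] / (σ√T) = (0.1335 + 0.0750) / 0.2000 = 1.0427 ⇒ 1.04
d₂ = 1.0427 − 0.2000 = 0.8427 ⇒ 0.84
e^(−rT) = e^(−0.055·1) = 0.9465
N(d₁) = N(1.04) = 0.8508;  N(d₂) = N(0.84) = 0.7995
C = 200·0.8508 − 175·0.9465·0.7995 = 170.1600 − 132.4272 = 37.7328

$37.73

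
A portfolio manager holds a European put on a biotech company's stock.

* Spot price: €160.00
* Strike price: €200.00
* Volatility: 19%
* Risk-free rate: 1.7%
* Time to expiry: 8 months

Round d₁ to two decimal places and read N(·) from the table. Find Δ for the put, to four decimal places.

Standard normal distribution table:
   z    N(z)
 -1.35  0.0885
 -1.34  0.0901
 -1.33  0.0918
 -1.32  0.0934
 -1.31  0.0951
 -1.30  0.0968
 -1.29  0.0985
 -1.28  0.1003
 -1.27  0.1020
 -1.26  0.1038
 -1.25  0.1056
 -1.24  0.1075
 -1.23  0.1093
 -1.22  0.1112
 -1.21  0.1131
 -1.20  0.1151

σ√T = 0.19·√0.6667 = 0.1551
d₁ = [ln(160/200) + (0.017 + 0.19²/2)·0.6667] / 0.1551 = [-0.2231 + 0.0234] / 0.1551 = -1.2878 ≈ -1.29
N(d₁) = N(-1.29) = 0.0985
Δ_put = N(d₁) − 1 = 0.0985 − 1 = -0.9015

-0.9015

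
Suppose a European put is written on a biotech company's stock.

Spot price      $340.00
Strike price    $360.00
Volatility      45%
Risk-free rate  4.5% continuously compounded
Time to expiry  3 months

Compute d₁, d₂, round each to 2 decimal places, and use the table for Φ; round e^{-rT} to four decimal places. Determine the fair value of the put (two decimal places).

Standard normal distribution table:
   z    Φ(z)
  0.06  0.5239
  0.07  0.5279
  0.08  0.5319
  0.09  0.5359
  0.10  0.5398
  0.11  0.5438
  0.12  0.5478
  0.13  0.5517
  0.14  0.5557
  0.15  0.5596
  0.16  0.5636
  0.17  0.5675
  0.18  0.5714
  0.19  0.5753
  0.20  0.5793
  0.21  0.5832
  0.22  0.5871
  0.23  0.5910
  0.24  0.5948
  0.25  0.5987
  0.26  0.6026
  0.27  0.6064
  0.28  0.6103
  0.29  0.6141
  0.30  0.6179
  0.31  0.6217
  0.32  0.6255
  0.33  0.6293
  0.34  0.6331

T = 0.25;  σ√T = 0.2250
d₁ = [ln(340/360) + (0.045 + ½·0.45²)·0.25] / (σ√T) = (-0.0572 + 0.0366) / 0.2250 = -0.0915 which rounds to -0.09
d₂ = -0.0915 − 0.2250 = -0.3165 which rounds to -0.32
exp(−rT) = exp(−0.045·0.25) = 0.9888
N(−d₂) = N(0.32) = 0.6255;  N(−d₁) = N(0.09) = 0.5359
P = 360·0.9888·0.6255 − 340·0.5359 = 222.6580 − 182.2060 = 40.4520

$40.45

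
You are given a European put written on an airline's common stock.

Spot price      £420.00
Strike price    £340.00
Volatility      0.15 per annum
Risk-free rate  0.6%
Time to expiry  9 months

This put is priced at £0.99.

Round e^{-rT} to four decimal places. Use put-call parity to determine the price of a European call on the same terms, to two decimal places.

£82.52

exp(−rT) = exp(−0.006·0.75) = 0.9955
Put-call parity: C − P = S − K·e^(−rT) = 420 − 340·0.9955 = 420 − 338.4700 = 81.5300
C = P + (C − P) = 0.99 + (81.5300) = 82.5200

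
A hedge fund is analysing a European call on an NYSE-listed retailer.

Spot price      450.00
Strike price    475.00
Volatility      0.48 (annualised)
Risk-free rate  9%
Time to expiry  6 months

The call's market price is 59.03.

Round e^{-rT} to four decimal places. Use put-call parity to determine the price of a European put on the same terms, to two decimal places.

exp(−rT) = exp(−0.09·0.5) = 0.9560
Put-call parity: C − P = S − K·e^(−rT) = 450 − 475·0.9560 = 450 − 454.1000 = -4.1000
P = C − (C − P) = 59.03 − (-4.1000) = 63.1300

63.13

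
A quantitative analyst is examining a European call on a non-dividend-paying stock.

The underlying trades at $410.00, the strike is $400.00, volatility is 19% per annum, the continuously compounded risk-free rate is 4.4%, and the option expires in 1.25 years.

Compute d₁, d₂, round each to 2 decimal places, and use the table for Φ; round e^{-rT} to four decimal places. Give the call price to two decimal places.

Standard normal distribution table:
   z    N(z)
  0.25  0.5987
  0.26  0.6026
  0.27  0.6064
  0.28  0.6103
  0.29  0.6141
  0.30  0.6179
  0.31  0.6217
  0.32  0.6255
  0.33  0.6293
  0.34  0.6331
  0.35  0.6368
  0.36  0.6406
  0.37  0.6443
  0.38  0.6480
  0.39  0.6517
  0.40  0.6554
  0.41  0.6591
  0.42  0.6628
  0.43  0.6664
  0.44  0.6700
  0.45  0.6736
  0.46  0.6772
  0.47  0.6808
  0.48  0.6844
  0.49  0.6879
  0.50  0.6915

σ√T = 0.19 × 1.1180 = 0.2124
d₁ = [ln(410/400) + (0.044 + 0.19²/2)·1.25] / 0.2124 = [0.0247 + 0.0776] / 0.2124 = 0.4814 ⇒ 0.48
d₂ = d₁ − σ√T = 0.4814 − 0.2124 = 0.2689 ⇒ 0.27
e^(−rT) = e^(−0.044·1.25) = 0.9465
C = 410·N(0.48) − 400·0.9465·N(0.27) = 410·0.6844 − 400·0.9465·0.6064 = 280.6040 − 229.5830 = 51.0210

$51.02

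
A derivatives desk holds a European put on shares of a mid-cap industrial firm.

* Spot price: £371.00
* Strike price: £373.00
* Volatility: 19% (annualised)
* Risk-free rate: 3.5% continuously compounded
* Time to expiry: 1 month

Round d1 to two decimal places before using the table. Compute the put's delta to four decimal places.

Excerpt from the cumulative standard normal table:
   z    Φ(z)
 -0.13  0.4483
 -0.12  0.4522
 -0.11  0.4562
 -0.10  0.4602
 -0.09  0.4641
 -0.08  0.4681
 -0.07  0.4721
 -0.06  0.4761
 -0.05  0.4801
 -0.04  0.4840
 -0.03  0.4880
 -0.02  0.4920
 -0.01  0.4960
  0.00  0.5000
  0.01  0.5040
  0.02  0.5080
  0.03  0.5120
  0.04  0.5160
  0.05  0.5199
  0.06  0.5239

σ√T = 0.19·√0.08333 = 0.0548
ln(S/K) + (r + σ²/2)T = ln(371/373) + (0.035 + 0.19²/2)·0.08333 = -0.0054 + 0.0044 = -0.0010
d₁ = -0.0010 / 0.0548 = -0.0174 which rounds to -0.02
N(d₁) = N(-0.02) = 0.4920
Δ_put = N(d₁) − 1 = 0.4920 − 1 = -0.5080

-0.5080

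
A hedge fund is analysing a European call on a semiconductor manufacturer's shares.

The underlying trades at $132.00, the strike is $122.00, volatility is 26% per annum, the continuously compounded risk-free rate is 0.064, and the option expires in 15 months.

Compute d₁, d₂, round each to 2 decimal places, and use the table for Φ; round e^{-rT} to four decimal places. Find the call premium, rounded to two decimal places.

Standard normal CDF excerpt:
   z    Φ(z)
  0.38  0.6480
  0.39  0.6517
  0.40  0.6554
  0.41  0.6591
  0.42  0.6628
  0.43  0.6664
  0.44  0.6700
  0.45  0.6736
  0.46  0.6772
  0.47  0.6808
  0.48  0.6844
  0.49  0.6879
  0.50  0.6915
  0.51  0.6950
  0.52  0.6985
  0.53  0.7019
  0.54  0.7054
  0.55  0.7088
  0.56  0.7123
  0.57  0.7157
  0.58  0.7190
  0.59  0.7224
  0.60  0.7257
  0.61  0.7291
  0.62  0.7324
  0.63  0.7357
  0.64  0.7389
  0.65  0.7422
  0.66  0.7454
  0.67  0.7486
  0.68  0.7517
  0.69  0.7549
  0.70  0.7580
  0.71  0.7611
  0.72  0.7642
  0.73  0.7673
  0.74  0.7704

$25.84

σ√T = 0.26 × 1.1180 = 0.2907
d₁ = [ln(132/122) + (0.064 + 0.26²/2)·1.25] / 0.2907 = [0.0788 + 0.1222] / 0.2907 = 0.6916 which rounds to 0.69
d₂ = d₁ − σ√T = 0.6916 − 0.2907 = 0.4009 which rounds to 0.40
exp(−rT) = exp(−0.064·1.25) = 0.9231
N(d₁) = N(0.69) = 0.7549;  N(d₂) = N(0.40) = 0.6554
C = 132·0.7549 − 122·0.9231·0.6554 = 99.6468 − 73.8100 = 25.8368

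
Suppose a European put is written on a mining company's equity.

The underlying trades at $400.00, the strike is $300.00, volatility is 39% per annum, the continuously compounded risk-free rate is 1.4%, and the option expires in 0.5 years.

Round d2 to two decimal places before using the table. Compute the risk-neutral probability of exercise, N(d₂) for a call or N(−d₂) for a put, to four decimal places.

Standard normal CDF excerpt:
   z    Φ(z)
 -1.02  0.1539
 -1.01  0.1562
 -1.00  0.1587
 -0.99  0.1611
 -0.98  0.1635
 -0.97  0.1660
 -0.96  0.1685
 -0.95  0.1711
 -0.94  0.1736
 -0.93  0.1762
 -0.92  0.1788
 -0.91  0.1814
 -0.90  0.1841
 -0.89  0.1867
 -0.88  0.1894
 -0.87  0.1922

0.1762

T = 0.5;  σ√T = 0.2758
d₁ = [ln(400/300) + (0.014 + ½·0.39²)·0.5] / (σ√T) = (0.2877 + 0.0450) / 0.2758 = 1.2065 ⇒ 1.21
d₂ = 1.2065 − 0.2758 = 0.9307 ⇒ 0.93
Pr(exercise) under Q = N(−d₂) = N(-0.93) = 0.1762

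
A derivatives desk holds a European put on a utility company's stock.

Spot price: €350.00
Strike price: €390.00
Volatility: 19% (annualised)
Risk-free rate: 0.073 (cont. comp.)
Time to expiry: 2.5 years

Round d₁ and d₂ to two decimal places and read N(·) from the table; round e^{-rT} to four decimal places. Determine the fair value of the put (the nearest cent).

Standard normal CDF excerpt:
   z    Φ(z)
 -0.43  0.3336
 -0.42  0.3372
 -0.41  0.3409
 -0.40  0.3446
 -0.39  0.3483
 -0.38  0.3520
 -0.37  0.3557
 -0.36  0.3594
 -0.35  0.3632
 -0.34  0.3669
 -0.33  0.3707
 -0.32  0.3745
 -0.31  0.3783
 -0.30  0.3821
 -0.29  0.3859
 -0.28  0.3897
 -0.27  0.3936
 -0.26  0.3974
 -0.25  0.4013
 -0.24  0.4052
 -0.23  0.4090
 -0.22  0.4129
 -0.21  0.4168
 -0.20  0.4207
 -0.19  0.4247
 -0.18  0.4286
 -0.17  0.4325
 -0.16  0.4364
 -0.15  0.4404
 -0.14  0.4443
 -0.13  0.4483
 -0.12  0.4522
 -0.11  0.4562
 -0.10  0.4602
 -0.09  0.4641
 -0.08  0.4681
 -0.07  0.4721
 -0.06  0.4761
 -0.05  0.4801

€28.93

T = 2.5;  σ√T = 0.3004
d₁ = [ln(350/390) + (0.073 + 0.19²/2)·2.5] / 0.3004 = [-0.1082 + 0.2276] / 0.3004 = 0.3975 → 0.40
d₂ = d₁ − σ√T = 0.3975 − 0.3004 = 0.0971 → 0.10
e^(−rT) = e^(−0.073·2.5) = 0.8332
P = 390·0.8332·N(-0.10) − 350·N(-0.40) = 390·0.8332·0.4602 − 350·0.3446 = 149.5411 − 120.6100 = 28.9311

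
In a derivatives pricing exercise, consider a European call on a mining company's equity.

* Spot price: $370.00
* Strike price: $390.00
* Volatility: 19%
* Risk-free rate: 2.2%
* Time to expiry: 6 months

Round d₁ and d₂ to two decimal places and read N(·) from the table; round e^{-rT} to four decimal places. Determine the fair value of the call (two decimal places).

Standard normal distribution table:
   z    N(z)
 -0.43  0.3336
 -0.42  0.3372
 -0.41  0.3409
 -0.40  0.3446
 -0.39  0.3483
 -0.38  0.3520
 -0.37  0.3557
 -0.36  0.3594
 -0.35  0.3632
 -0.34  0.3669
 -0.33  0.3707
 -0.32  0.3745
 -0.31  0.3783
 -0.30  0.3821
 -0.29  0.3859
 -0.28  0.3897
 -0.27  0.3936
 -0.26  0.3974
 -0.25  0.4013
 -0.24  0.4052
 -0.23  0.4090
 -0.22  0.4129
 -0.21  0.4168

σ√T = 0.19 × 0.7071 = 0.1344
ln(S/K) + (r + σ²/2)T = ln(370/390) + (0.022 + 0.19²/2)·0.5 = -0.0526 + 0.0200 = -0.0326
d₁ = -0.0326 / 0.1344 = -0.2428 ≈ -0.24
d₂ = d₁ − σ√T = -0.2428 − 0.1344 = -0.3771 ≈ -0.38
e^(−rT) = e^(−0.022·0.5) = 0.9891
C = 370·N(-0.24) − 390·0.9891·N(-0.38) = 370·0.4052 − 390·0.9891·0.3520 = 149.9240 − 135.7836 = 14.1404

$14.14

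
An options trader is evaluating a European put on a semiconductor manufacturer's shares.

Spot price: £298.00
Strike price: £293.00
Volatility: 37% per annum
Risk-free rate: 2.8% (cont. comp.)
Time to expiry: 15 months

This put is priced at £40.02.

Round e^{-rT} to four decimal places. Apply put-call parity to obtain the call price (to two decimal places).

exp(−rT) = exp(−0.028·1.25) = 0.9656
Put-call parity: C − P = S − K·e^(−rT) = 298 − 293·0.9656 = 298 − 282.9208 = 15.0792
C = P + (C − P) = 40.02 + (15.0792) = 55.0992

£55.10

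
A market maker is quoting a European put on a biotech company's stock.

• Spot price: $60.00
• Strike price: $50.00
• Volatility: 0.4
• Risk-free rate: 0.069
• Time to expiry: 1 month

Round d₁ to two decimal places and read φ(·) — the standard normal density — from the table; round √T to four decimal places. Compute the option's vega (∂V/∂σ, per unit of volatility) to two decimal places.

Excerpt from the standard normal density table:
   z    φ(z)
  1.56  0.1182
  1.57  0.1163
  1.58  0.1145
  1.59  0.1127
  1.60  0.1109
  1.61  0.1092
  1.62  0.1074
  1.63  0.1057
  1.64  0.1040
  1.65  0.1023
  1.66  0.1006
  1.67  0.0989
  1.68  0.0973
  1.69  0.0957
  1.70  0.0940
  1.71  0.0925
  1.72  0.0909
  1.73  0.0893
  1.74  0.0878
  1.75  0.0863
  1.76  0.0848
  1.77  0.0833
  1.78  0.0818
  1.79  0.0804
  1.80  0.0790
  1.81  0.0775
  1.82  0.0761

1.66

σ√T = 0.4 × 0.2887 = 0.1155
d₁ = [ln(60/50) + (0.069 + ½·0.4²)·0.08333] / (σ√T) = (0.1823 + 0.0124) / 0.1155 = 1.6865 ⇒ 1.69
√T = √0.08333 = 0.2887
φ(d₁) = φ(1.69) = 0.0957
vega = S·φ(d₁)·√T = 60·0.0957·0.2887 = 1.6577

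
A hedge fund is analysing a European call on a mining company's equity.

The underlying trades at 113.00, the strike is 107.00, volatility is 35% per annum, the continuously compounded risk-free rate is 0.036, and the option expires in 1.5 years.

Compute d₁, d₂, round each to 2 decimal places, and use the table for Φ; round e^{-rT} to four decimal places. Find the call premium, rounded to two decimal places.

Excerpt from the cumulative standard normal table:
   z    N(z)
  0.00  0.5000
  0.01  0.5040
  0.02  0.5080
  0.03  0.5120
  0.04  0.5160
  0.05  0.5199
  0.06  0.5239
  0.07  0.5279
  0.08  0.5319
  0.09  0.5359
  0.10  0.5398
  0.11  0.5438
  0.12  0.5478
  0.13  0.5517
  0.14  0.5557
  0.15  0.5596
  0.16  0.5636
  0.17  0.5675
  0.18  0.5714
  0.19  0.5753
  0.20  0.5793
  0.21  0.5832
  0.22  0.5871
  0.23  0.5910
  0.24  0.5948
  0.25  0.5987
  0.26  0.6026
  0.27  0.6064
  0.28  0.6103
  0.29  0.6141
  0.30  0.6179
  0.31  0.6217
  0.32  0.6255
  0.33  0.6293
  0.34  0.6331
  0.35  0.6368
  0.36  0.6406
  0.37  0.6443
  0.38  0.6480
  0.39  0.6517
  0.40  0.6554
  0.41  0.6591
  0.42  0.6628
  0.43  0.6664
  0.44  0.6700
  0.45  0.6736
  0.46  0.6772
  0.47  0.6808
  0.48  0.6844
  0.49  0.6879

σ√T = 0.35 × 1.2247 = 0.4287
d₁ = [ln(113/107) + (0.036 + 0.35²/2)·1.5] / 0.4287 = [0.0546 + 0.1459] / 0.4287 = 0.4676 which rounds to 0.47
d₂ = d₁ − σ√T = 0.4676 − 0.4287 = 0.0389 which rounds to 0.04
e^(−rT) = e^(−0.036·1.5) = 0.9474
N(d₁) = N(0.47) = 0.6808;  N(d₂) = N(0.04) = 0.5160
C = 113·0.6808 − 107·0.9474·0.5160 = 76.9304 − 52.3078 = 24.6226

24.62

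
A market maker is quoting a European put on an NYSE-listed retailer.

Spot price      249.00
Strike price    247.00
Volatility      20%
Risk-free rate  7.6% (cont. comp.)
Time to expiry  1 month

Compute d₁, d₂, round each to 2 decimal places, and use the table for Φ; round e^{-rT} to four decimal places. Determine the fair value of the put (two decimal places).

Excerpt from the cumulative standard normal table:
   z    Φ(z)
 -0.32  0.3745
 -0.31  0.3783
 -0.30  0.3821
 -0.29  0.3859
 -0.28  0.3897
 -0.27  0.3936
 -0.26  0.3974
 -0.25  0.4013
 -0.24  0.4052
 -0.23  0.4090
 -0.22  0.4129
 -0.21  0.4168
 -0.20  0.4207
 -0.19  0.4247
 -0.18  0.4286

T = 0.08333;  σ√T = 0.0577
d₁ = [ln(249/247) + (0.076 + 0.2²/2)·0.08333] / 0.0577 = [0.0081 + 0.0080] / 0.0577 = 0.2782 → 0.28
d₂ = d₁ − σ√T = 0.2782 − 0.0577 = 0.2205 → 0.22
exp(−rT) = exp(−0.076·0.08333) = 0.9937
P = 247·0.9937·N(-0.22) − 249·N(-0.28) = 247·0.9937·0.4129 − 249·0.3897 = 101.3438 − 97.0353 = 4.3085

4.31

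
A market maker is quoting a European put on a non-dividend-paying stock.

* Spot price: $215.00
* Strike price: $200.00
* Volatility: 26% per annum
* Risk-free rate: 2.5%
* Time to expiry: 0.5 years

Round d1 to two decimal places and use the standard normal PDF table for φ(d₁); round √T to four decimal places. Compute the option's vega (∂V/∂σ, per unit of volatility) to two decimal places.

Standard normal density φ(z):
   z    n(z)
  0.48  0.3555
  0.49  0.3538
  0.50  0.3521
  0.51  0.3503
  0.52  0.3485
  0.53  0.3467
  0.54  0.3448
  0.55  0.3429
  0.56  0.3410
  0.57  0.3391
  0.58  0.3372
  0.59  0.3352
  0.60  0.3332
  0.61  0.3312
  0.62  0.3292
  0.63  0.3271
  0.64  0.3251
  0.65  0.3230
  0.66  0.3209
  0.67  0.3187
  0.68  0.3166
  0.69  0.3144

T = 0.5;  σ√T = 0.1838
ln(S/K) + (r + σ²/2)T = ln(215/200) + (0.025 + 0.26²/2)·0.5 = 0.0723 + 0.0294 = 0.1017
d₁ = 0.1017 / 0.1838 = 0.5533 ⇒ 0.55
√T = √0.5 = 0.7071
φ(d₁) = φ(0.55) = 0.3429
vega = S·φ(d₁)·√T = 215·0.3429·0.7071 = 52.1299

52.13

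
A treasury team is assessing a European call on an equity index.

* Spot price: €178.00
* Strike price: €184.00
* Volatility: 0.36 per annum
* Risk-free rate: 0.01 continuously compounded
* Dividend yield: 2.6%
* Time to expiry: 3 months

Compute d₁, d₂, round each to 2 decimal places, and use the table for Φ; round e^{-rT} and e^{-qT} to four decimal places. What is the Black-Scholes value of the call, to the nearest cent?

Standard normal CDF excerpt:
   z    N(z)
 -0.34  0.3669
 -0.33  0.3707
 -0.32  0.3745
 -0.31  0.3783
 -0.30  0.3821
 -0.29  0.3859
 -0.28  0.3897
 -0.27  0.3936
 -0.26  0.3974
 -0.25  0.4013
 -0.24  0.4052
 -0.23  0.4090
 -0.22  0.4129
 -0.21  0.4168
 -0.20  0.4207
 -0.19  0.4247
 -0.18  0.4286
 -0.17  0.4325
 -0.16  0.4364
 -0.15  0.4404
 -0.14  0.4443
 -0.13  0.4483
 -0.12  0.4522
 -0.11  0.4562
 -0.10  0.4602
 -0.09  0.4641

€9.84

σ√T = 0.36 × 0.5000 = 0.1800
ln(S/K) + (r − q + σ²/2)T = ln(178/184) + (0.01 − 0.026 + 0.36²/2)·0.25 = -0.0332 + 0.0122 = -0.0210
d₁ = -0.0210 / 0.1800 = -0.1164 → -0.12
d₂ = d₁ − σ√T = -0.1164 − 0.1800 = -0.2964 → -0.30
e^(−qT) = e^(−0.026·0.25) = 0.9935;  e^(−rT) = e^(−0.01·0.25) = 0.9975
C = 178·0.9935·N(-0.12) − 184·0.9975·N(-0.30) = 178·0.9935·0.4522 − 184·0.9975·0.3821 = 79.9684 − 70.1306 = 9.8378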